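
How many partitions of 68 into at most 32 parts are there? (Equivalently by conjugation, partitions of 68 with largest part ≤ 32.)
p(68, parts ≤ 32) = 3006581

Use the recurrence p(n, m) = p(n, m−1) + p(n−m, m): either the largest part is < m (count p(n, m−1)) or the largest part is exactly m (remove one copy of m, count p(n−m, m)). With p(0, ·) = 1 this gives p(68, parts ≤ 32) = 3006581. (By conjugating Young diagrams, this also counts partitions of 68 into at most 32 parts.)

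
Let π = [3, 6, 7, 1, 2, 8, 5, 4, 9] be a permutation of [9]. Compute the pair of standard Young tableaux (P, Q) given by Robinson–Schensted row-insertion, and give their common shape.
P = [1, 2, 4, 8, 9] / [3, 5, 7] / [6];  Q = [1, 2, 3, 6, 9] / [4, 5, 7] / [8];  common shape = (5, 3, 1)

Row-insert the values π_1, π_2, … into P one at a time, bumping the leftmost entry strictly greater than the inserted value down to the next row. The recording tableau Q records, in position (i, j), the step at which that cell was added to P.
  Insert 3 (step 1): P = [3];  Q = [1]
  Insert 6 (step 2): P = [3, 6];  Q = [1, 2]
  Insert 7 (step 3): P = [3, 6, 7];  Q = [1, 2, 3]
  Insert 1 (step 4): P = [1, 6, 7] / [3];  Q = [1, 2, 3] / [4]
  Insert 2 (step 5): P = [1, 2, 7] / [3, 6];  Q = [1, 2, 3] / [4, 5]
  Insert 8 (step 6): P = [1, 2, 7, 8] / [3, 6];  Q = [1, 2, 3, 6] / [4, 5]
  Insert 5 (step 7): P = [1, 2, 5, 8] / [3, 6, 7];  Q = [1, 2, 3, 6] / [4, 5, 7]
  Insert 4 (step 8): P = [1, 2, 4, 8] / [3, 5, 7] / [6];  Q = [1, 2, 3, 6] / [4, 5, 7] / [8]
  Insert 9 (step 9): P = [1, 2, 4, 8, 9] / [3, 5, 7] / [6];  Q = [1, 2, 3, 6, 9] / [4, 5, 7] / [8]
Final shape: (5, 3, 1).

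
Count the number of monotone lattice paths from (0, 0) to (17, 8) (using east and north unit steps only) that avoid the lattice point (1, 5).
Number of paths = 1075761

Total paths from (0, 0) to (17, 8): C(25, 17) = 1081575. Paths through (1, 5): (paths (0, 0) → (1, 5)) × (paths (1, 5) → (17, 8)) = C(6, 1) · C(19, 16) = 6 · 969 = 5814. Avoidance count = 1081575 − 5814 = 1075761.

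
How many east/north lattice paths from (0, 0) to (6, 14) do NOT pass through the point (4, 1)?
Number of paths = 38235

Total paths from (0, 0) to (6, 14): C(20, 6) = 38760. Paths through (4, 1): (paths (0, 0) → (4, 1)) × (paths (4, 1) → (6, 14)) = C(5, 4) · C(15, 2) = 5 · 105 = 525. Avoidance count = 38760 − 525 = 38235.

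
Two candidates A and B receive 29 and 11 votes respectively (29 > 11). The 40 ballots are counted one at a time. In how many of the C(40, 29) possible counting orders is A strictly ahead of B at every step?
Strict-lead orderings = 1040310648

Total orderings of the 40 votes with 29 for A: C(40, 29) = 2311801440. By the Bertrand ballot formula (Cycle Lemma / reflection principle), the number of orderings in which A is strictly ahead of B throughout is (p − q)/(p + q) · C(p + q, p) = (29 − 11)/(29 + 11) · 2311801440 = 1040310648.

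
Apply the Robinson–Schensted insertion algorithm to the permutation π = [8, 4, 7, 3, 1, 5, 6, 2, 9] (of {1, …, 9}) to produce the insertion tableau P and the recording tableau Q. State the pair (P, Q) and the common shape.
P = [1, 2, 6, 9] / [3, 5] / [4, 7] / [8];  Q = [1, 3, 7, 9] / [2, 6] / [4, 8] / [5];  common shape = (4, 2, 2, 1)

Row-insert the values π_1, π_2, … into P one at a time, bumping the leftmost entry strictly greater than the inserted value down to the next row. The recording tableau Q records, in position (i, j), the step at which that cell was added to P.
  Insert 8 (step 1): P = [8];  Q = [1]
  Insert 4 (step 2): P = [4] / [8];  Q = [1] / [2]
  Insert 7 (step 3): P = [4, 7] / [8];  Q = [1, 3] / [2]
  Insert 3 (step 4): P = [3, 7] / [4] / [8];  Q = [1, 3] / [2] / [4]
  Insert 1 (step 5): P = [1, 7] / [3] / [4] / [8];  Q = [1, 3] / [2] / [4] / [5]
  Insert 5 (step 6): P = [1, 5] / [3, 7] / [4] / [8];  Q = [1, 3] / [2, 6] / [4] / [5]
  Insert 6 (step 7): P = [1, 5, 6] / [3, 7] / [4] / [8];  Q = [1, 3, 7] / [2, 6] / [4] / [5]
  Insert 2 (step 8): P = [1, 2, 6] / [3, 5] / [4, 7] / [8];  Q = [1, 3, 7] / [2, 6] / [4, 8] / [5]
  Insert 9 (step 9): P = [1, 2, 6, 9] / [3, 5] / [4, 7] / [8];  Q = [1, 3, 7, 9] / [2, 6] / [4, 8] / [5]
Final shape: (4, 2, 2, 1).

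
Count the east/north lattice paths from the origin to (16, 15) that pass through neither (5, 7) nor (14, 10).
Number of paths = 203151915

Inclusion–exclusion. Total paths: C(31, 16) = 300540195. Through P₁: C(12, 5)·C(19, 11) = 59860944. Through P₂: C(24, 14)·C(7, 2) = 41186376. Since P₁ is strictly southwest of P₂, a monotone path through both must visit P₁ then P₂; paths through both = C(12, 5)·C(12, 9)·C(7, 2) = 3659040. Avoid both = 300540195 − 59860944 − 41186376 + 3659040 = 203151915.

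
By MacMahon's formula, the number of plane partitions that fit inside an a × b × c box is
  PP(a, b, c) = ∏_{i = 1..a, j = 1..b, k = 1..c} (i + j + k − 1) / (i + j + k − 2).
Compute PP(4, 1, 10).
PP(4, 1, 10) = 1001

Evaluate the triple product over i = 1..4, j = 1..1, k = 1..10. The factors are (2/1) · (3/2) · (4/3) · (5/4) · (6/5) · (7/6) · (8/7) · (9/8) · … (40 factors total). The numerators and denominators telescope so the product is an integer; carrying out the multiplication exactly gives PP(4, 1, 10) = 1001.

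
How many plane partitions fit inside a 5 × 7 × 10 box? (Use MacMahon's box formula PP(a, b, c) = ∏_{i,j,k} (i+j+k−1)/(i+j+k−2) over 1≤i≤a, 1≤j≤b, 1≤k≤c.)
PP(5, 7, 10) = 24648355308799872

Evaluate the triple product over i = 1..5, j = 1..7, k = 1..10. The factors are (2/1) · (3/2) · (4/3) · (5/4) · (6/5) · (7/6) · (8/7) · (9/8) · … (350 factors total). The numerators and denominators telescope so the product is an integer; carrying out the multiplication exactly gives PP(5, 7, 10) = 24648355308799872.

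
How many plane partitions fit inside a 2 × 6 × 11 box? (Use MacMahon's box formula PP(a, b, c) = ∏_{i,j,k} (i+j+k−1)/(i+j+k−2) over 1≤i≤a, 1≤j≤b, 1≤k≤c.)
PP(2, 6, 11) = 32821152

Evaluate the triple product over i = 1..2, j = 1..6, k = 1..11. The factors are (2/1) · (3/2) · (4/3) · (5/4) · (6/5) · (7/6) · (8/7) · (9/8) · … (132 factors total). The numerators and denominators telescope so the product is an integer; carrying out the multiplication exactly gives PP(2, 6, 11) = 32821152.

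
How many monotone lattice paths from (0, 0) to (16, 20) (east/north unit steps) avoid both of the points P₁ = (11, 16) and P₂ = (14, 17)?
Number of paths = 3534787890

Inclusion–exclusion. Total paths: C(36, 16) = 7307872110. Through P₁: C(27, 11)·C(9, 5) = 1642774770. Through P₂: C(31, 14)·C(5, 2) = 2651825250. Since P₁ is strictly southwest of P₂, a monotone path through both must visit P₁ then P₂; paths through both = C(27, 11)·C(4, 3)·C(5, 2) = 521515800. Avoid both = 7307872110 − 1642774770 − 2651825250 + 521515800 = 3534787890.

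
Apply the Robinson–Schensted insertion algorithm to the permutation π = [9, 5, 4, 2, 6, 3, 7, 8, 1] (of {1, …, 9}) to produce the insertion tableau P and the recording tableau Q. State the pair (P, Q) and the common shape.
P = [1, 3, 7, 8] / [2, 6] / [4] / [5] / [9];  Q = [1, 5, 7, 8] / [2, 6] / [3] / [4] / [9];  common shape = (4, 2, 1, 1, 1)

Row-insert the values π_1, π_2, … into P one at a time, bumping the leftmost entry strictly greater than the inserted value down to the next row. The recording tableau Q records, in position (i, j), the step at which that cell was added to P.
  Insert 9 (step 1): P = [9];  Q = [1]
  Insert 5 (step 2): P = [5] / [9];  Q = [1] / [2]
  Insert 4 (step 3): P = [4] / [5] / [9];  Q = [1] / [2] / [3]
  Insert 2 (step 4): P = [2] / [4] / [5] / [9];  Q = [1] / [2] / [3] / [4]
  Insert 6 (step 5): P = [2, 6] / [4] / [5] / [9];  Q = [1, 5] / [2] / [3] / [4]
  Insert 3 (step 6): P = [2, 3] / [4, 6] / [5] / [9];  Q = [1, 5] / [2, 6] / [3] / [4]
  Insert 7 (step 7): P = [2, 3, 7] / [4, 6] / [5] / [9];  Q = [1, 5, 7] / [2, 6] / [3] / [4]
  Insert 8 (step 8): P = [2, 3, 7, 8] / [4, 6] / [5] / [9];  Q = [1, 5, 7, 8] / [2, 6] / [3] / [4]
  Insert 1 (step 9): P = [1, 3, 7, 8] / [2, 6] / [4] / [5] / [9];  Q = [1, 5, 7, 8] / [2, 6] / [3] / [4] / [9]
Final shape: (4, 2, 1, 1, 1).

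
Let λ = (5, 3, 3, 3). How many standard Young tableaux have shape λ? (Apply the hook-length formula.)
# SYT of shape (5, 3, 3, 3) = 15015

Hook-length formula: f^λ = n! / Π hook(c), product over all cells c of the Young diagram. For λ = (5, 3, 3, 3), n = 14 boxes. Hook lengths by row (left-to-right, top-to-bottom): [8, 7, 6, 2, 1]; [5, 4, 3]; [4, 3, 2]; [3, 2, 1]. Product of hooks = 5806080. So f^λ = 14! / 5806080 = 87178291200 / 5806080 = 15015.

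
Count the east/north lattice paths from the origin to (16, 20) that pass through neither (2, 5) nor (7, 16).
Number of paths = 5569436415

Inclusion–exclusion. Total paths: C(36, 16) = 7307872110. Through P₁: C(7, 2)·C(29, 14) = 1628733960. Through P₂: C(23, 7)·C(13, 9) = 175287255. Since P₁ is strictly southwest of P₂, a monotone path through both must visit P₁ then P₂; paths through both = C(7, 2)·C(16, 5)·C(13, 9) = 65585520. Avoid both = 7307872110 − 1628733960 − 175287255 + 65585520 = 5569436415.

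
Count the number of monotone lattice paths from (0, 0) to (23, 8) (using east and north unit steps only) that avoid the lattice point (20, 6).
Number of paths = 5586425

Total paths from (0, 0) to (23, 8): C(31, 23) = 7888725. Paths through (20, 6): (paths (0, 0) → (20, 6)) × (paths (20, 6) → (23, 8)) = C(26, 20) · C(5, 3) = 230230 · 10 = 2302300. Avoidance count = 7888725 − 2302300 = 5586425.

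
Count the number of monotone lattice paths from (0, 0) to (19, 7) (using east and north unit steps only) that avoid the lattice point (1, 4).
Number of paths = 651150

Total paths from (0, 0) to (19, 7): C(26, 19) = 657800. Paths through (1, 4): (paths (0, 0) → (1, 4)) × (paths (1, 4) → (19, 7)) = C(5, 1) · C(21, 18) = 5 · 1330 = 6650. Avoidance count = 657800 − 6650 = 651150.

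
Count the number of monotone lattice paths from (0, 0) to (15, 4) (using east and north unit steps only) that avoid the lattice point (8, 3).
Number of paths = 2556

Total paths from (0, 0) to (15, 4): C(19, 15) = 3876. Paths through (8, 3): (paths (0, 0) → (8, 3)) × (paths (8, 3) → (15, 4)) = C(11, 8) · C(8, 7) = 165 · 8 = 1320. Avoidance count = 3876 − 1320 = 2556.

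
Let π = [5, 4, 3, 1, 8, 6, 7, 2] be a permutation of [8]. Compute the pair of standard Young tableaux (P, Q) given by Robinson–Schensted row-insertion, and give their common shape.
P = [1, 2, 7] / [3, 6] / [4, 8] / [5];  Q = [1, 5, 7] / [2, 6] / [3, 8] / [4];  common shape = (3, 2, 2, 1)

Row-insert the values π_1, π_2, … into P one at a time, bumping the leftmost entry strictly greater than the inserted value down to the next row. The recording tableau Q records, in position (i, j), the step at which that cell was added to P.
  Insert 5 (step 1): P = [5];  Q = [1]
  Insert 4 (step 2): P = [4] / [5];  Q = [1] / [2]
  Insert 3 (step 3): P = [3] / [4] / [5];  Q = [1] / [2] / [3]
  Insert 1 (step 4): P = [1] / [3] / [4] / [5];  Q = [1] / [2] / [3] / [4]
  Insert 8 (step 5): P = [1, 8] / [3] / [4] / [5];  Q = [1, 5] / [2] / [3] / [4]
  Insert 6 (step 6): P = [1, 6] / [3, 8] / [4] / [5];  Q = [1, 5] / [2, 6] / [3] / [4]
  Insert 7 (step 7): P = [1, 6, 7] / [3, 8] / [4] / [5];  Q = [1, 5, 7] / [2, 6] / [3] / [4]
  Insert 2 (step 8): P = [1, 2, 7] / [3, 6] / [4, 8] / [5];  Q = [1, 5, 7] / [2, 6] / [3, 8] / [4]
Final shape: (3, 2, 2, 1).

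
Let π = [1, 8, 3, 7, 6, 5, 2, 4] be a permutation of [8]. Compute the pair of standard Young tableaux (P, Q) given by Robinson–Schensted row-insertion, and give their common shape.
P = [1, 2, 4] / [3, 5] / [6] / [7] / [8];  Q = [1, 2, 4] / [3, 8] / [5] / [6] / [7];  common shape = (3, 2, 1, 1, 1)

Row-insert the values π_1, π_2, … into P one at a time, bumping the leftmost entry strictly greater than the inserted value down to the next row. The recording tableau Q records, in position (i, j), the step at which that cell was added to P.
  Insert 1 (step 1): P = [1];  Q = [1]
  Insert 8 (step 2): P = [1, 8];  Q = [1, 2]
  Insert 3 (step 3): P = [1, 3] / [8];  Q = [1, 2] / [3]
  Insert 7 (step 4): P = [1, 3, 7] / [8];  Q = [1, 2, 4] / [3]
  Insert 6 (step 5): P = [1, 3, 6] / [7] / [8];  Q = [1, 2, 4] / [3] / [5]
  Insert 5 (step 6): P = [1, 3, 5] / [6] / [7] / [8];  Q = [1, 2, 4] / [3] / [5] / [6]
  Insert 2 (step 7): P = [1, 2, 5] / [3] / [6] / [7] / [8];  Q = [1, 2, 4] / [3] / [5] / [6] / [7]
  Insert 4 (step 8): P = [1, 2, 4] / [3, 5] / [6] / [7] / [8];  Q = [1, 2, 4] / [3, 8] / [5] / [6] / [7]
Final shape: (3, 2, 1, 1, 1).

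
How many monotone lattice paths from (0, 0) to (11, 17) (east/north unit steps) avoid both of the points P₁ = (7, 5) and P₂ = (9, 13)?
Number of paths = 13106040

Inclusion–exclusion. Total paths: C(28, 11) = 21474180. Through P₁: C(12, 7)·C(16, 4) = 1441440. Through P₂: C(22, 9)·C(6, 2) = 7461300. Since P₁ is strictly southwest of P₂, a monotone path through both must visit P₁ then P₂; paths through both = C(12, 7)·C(10, 2)·C(6, 2) = 534600. Avoid both = 21474180 − 1441440 − 7461300 + 534600 = 13106040.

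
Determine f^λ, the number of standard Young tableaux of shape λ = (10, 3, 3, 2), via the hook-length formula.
# SYT of shape (10, 3, 3, 2) = 848232

Hook-length formula: f^λ = n! / Π hook(c), product over all cells c of the Young diagram. For λ = (10, 3, 3, 2), n = 18 boxes. Hook lengths by row (left-to-right, top-to-bottom): [13, 12, 10, 7, 6, 5, 4, 3, 2, 1]; [5, 4, 2]; [4, 3, 1]; [2, 1]. Product of hooks = 7547904000. So f^λ = 18! / 7547904000 = 6402373705728000 / 7547904000 = 848232.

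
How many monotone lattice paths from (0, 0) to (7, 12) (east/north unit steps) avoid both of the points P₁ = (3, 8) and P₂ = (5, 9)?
Number of paths = 23768

Inclusion–exclusion. Total paths: C(19, 7) = 50388. Through P₁: C(11, 3)·C(8, 4) = 11550. Through P₂: C(14, 5)·C(5, 2) = 20020. Since P₁ is strictly southwest of P₂, a monotone path through both must visit P₁ then P₂; paths through both = C(11, 3)·C(3, 2)·C(5, 2) = 4950. Avoid both = 50388 − 11550 − 20020 + 4950 = 23768.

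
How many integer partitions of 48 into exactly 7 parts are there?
p(48, 7 parts) = 7190

Partitions of n into exactly k parts are in bijection with partitions of n − k into at most k parts (subtract 1 from each part). So p(48, exactly 7) = p(41, parts ≤ 7). Computing via the recurrence p(m, j) = p(m, j−1) + p(m−j, j) gives 7190.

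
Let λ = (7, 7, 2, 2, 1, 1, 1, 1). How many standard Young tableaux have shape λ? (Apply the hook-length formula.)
# SYT of shape (7, 7, 2, 2, 1, 1, 1, 1) = 492445800

Hook-length formula: f^λ = n! / Π hook(c), product over all cells c of the Young diagram. For λ = (7, 7, 2, 2, 1, 1, 1, 1), n = 22 boxes. Hook lengths by row (left-to-right, top-to-bottom): [14, 9, 6, 5, 4, 3, 2]; [13, 8, 5, 4, 3, 2, 1]; [7, 2]; [6, 1]; [4]; [3]; [2]; [1]. Product of hooks = 2282486169600. So f^λ = 22! / 2282486169600 = 1124000727777607680000 / 2282486169600 = 492445800.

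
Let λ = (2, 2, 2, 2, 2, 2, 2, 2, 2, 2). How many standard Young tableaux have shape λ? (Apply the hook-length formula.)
# SYT of shape (2, 2, 2, 2, 2, 2, 2, 2, 2, 2) = 16796

Hook-length formula: f^λ = n! / Π hook(c), product over all cells c of the Young diagram. For λ = (2, 2, 2, 2, 2, 2, 2, 2, 2, 2), n = 20 boxes. Hook lengths by row (left-to-right, top-to-bottom): [11, 10]; [10, 9]; [9, 8]; [8, 7]; [7, 6]; [6, 5]; [5, 4]; [4, 3]; [3, 2]; [2, 1]. Product of hooks = 144850083840000. So f^λ = 20! / 144850083840000 = 2432902008176640000 / 144850083840000 = 16796.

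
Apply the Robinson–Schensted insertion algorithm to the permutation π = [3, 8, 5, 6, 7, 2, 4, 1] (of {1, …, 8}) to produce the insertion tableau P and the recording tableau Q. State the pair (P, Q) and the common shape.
P = [1, 4, 6, 7] / [2, 5] / [3] / [8];  Q = [1, 2, 4, 5] / [3, 7] / [6] / [8];  common shape = (4, 2, 1, 1)

Row-insert the values π_1, π_2, … into P one at a time, bumping the leftmost entry strictly greater than the inserted value down to the next row. The recording tableau Q records, in position (i, j), the step at which that cell was added to P.
  Insert 3 (step 1): P = [3];  Q = [1]
  Insert 8 (step 2): P = [3, 8];  Q = [1, 2]
  Insert 5 (step 3): P = [3, 5] / [8];  Q = [1, 2] / [3]
  Insert 6 (step 4): P = [3, 5, 6] / [8];  Q = [1, 2, 4] / [3]
  Insert 7 (step 5): P = [3, 5, 6, 7] / [8];  Q = [1, 2, 4, 5] / [3]
  Insert 2 (step 6): P = [2, 5, 6, 7] / [3] / [8];  Q = [1, 2, 4, 5] / [3] / [6]
  Insert 4 (step 7): P = [2, 4, 6, 7] / [3, 5] / [8];  Q = [1, 2, 4, 5] / [3, 7] / [6]
  Insert 1 (step 8): P = [1, 4, 6, 7] / [2, 5] / [3] / [8];  Q = [1, 2, 4, 5] / [3, 7] / [6] / [8]
Final shape: (4, 2, 1, 1).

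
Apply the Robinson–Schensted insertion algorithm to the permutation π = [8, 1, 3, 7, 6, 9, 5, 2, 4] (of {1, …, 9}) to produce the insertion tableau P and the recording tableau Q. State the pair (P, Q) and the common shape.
P = [1, 2, 4, 9] / [3, 5] / [6] / [7] / [8];  Q = [1, 3, 4, 6] / [2, 9] / [5] / [7] / [8];  common shape = (4, 2, 1, 1, 1)

Row-insert the values π_1, π_2, … into P one at a time, bumping the leftmost entry strictly greater than the inserted value down to the next row. The recording tableau Q records, in position (i, j), the step at which that cell was added to P.
  Insert 8 (step 1): P = [8];  Q = [1]
  Insert 1 (step 2): P = [1] / [8];  Q = [1] / [2]
  Insert 3 (step 3): P = [1, 3] / [8];  Q = [1, 3] / [2]
  Insert 7 (step 4): P = [1, 3, 7] / [8];  Q = [1, 3, 4] / [2]
  Insert 6 (step 5): P = [1, 3, 6] / [7] / [8];  Q = [1, 3, 4] / [2] / [5]
  Insert 9 (step 6): P = [1, 3, 6, 9] / [7] / [8];  Q = [1, 3, 4, 6] / [2] / [5]
  Insert 5 (step 7): P = [1, 3, 5, 9] / [6] / [7] / [8];  Q = [1, 3, 4, 6] / [2] / [5] / [7]
  Insert 2 (step 8): P = [1, 2, 5, 9] / [3] / [6] / [7] / [8];  Q = [1, 3, 4, 6] / [2] / [5] / [7] / [8]
  Insert 4 (step 9): P = [1, 2, 4, 9] / [3, 5] / [6] / [7] / [8];  Q = [1, 3, 4, 6] / [2, 9] / [5] / [7] / [8]
Final shape: (4, 2, 1, 1, 1).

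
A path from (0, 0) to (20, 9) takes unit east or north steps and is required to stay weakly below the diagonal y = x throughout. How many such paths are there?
Number of paths = 5722860

By the reflection principle (André's argument), the number of monotone paths to (20, 9) with n ≤ m that never go above y = x is C(29, 20) − C(29, 21) = 10015005 − 4292145 = 5722860.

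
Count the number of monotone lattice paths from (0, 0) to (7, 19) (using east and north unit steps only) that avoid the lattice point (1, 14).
Number of paths = 650870

Total paths from (0, 0) to (7, 19): C(26, 7) = 657800. Paths through (1, 14): (paths (0, 0) → (1, 14)) × (paths (1, 14) → (7, 19)) = C(15, 1) · C(11, 6) = 15 · 462 = 6930. Avoidance count = 657800 − 6930 = 650870.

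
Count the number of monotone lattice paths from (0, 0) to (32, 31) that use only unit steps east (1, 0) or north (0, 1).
Number of paths = 916312070471295267

A monotone lattice path from (0, 0) to (32, 31) consists of 32 east steps and 31 north steps in some order, so it is determined by which 32 of the 63 steps are east. The count is C(63, 32) = 916312070471295267.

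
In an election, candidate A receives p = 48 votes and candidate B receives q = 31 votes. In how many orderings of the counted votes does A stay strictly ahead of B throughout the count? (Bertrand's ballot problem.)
Strict-lead orderings = 1885944937097309548460

Total orderings of the 79 votes with 48 for A: C(79, 48) = 8764097060628673784020. By the Bertrand ballot formula (Cycle Lemma / reflection principle), the number of orderings in which A is strictly ahead of B throughout is (p − q)/(p + q) · C(p + q, p) = (48 − 31)/(48 + 31) · 8764097060628673784020 = 1885944937097309548460.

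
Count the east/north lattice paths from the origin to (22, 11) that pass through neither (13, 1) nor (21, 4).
Number of paths = 192160708

Inclusion–exclusion. Total paths: C(33, 22) = 193536720. Through P₁: C(14, 13)·C(19, 9) = 1293292. Through P₂: C(25, 21)·C(8, 1) = 101200. Since P₁ is strictly southwest of P₂, a monotone path through both must visit P₁ then P₂; paths through both = C(14, 13)·C(11, 8)·C(8, 1) = 18480. Avoid both = 193536720 − 1293292 − 101200 + 18480 = 192160708.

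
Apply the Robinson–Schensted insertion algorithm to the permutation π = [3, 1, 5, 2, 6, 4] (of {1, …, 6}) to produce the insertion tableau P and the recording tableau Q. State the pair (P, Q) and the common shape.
P = [1, 2, 4] / [3, 5, 6];  Q = [1, 3, 5] / [2, 4, 6];  common shape = (3, 3)

Row-insert the values π_1, π_2, … into P one at a time, bumping the leftmost entry strictly greater than the inserted value down to the next row. The recording tableau Q records, in position (i, j), the step at which that cell was added to P.
  Insert 3 (step 1): P = [3];  Q = [1]
  Insert 1 (step 2): P = [1] / [3];  Q = [1] / [2]
  Insert 5 (step 3): P = [1, 5] / [3];  Q = [1, 3] / [2]
  Insert 2 (step 4): P = [1, 2] / [3, 5];  Q = [1, 3] / [2, 4]
  Insert 6 (step 5): P = [1, 2, 6] / [3, 5];  Q = [1, 3, 5] / [2, 4]
  Insert 4 (step 6): P = [1, 2, 4] / [3, 5, 6];  Q = [1, 3, 5] / [2, 4, 6]
Final shape: (3, 3).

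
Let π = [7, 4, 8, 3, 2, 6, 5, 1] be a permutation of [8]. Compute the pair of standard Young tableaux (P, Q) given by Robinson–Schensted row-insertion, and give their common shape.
P = [1, 5] / [2, 6] / [3, 8] / [4] / [7];  Q = [1, 3] / [2, 6] / [4, 7] / [5] / [8];  common shape = (2, 2, 2, 1, 1)

Row-insert the values π_1, π_2, … into P one at a time, bumping the leftmost entry strictly greater than the inserted value down to the next row. The recording tableau Q records, in position (i, j), the step at which that cell was added to P.
  Insert 7 (step 1): P = [7];  Q = [1]
  Insert 4 (step 2): P = [4] / [7];  Q = [1] / [2]
  Insert 8 (step 3): P = [4, 8] / [7];  Q = [1, 3] / [2]
  Insert 3 (step 4): P = [3, 8] / [4] / [7];  Q = [1, 3] / [2] / [4]
  Insert 2 (step 5): P = [2, 8] / [3] / [4] / [7];  Q = [1, 3] / [2] / [4] / [5]
  Insert 6 (step 6): P = [2, 6] / [3, 8] / [4] / [7];  Q = [1, 3] / [2, 6] / [4] / [5]
  Insert 5 (step 7): P = [2, 5] / [3, 6] / [4, 8] / [7];  Q = [1, 3] / [2, 6] / [4, 7] / [5]
  Insert 1 (step 8): P = [1, 5] / [2, 6] / [3, 8] / [4] / [7];  Q = [1, 3] / [2, 6] / [4, 7] / [5] / [8]
Final shape: (2, 2, 2, 1, 1).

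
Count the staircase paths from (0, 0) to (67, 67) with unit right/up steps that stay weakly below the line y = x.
C_67 = 22033725021956517463358552614056949950

These NE paths below the diagonal are counted by the Catalan number C_n = (1/(n + 1)) · C(2n, n). For n = 67: C_67 = (1/68) · C(134, 67) = 1498293301493043187508381577755872596600/68 = 22033725021956517463358552614056949950.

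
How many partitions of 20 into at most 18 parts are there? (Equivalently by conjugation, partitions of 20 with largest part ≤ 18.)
p(20, parts ≤ 18) = 625

Use the recurrence p(n, m) = p(n, m−1) + p(n−m, m): either the largest part is < m (count p(n, m−1)) or the largest part is exactly m (remove one copy of m, count p(n−m, m)). With p(0, ·) = 1 this gives p(20, parts ≤ 18) = 625. (By conjugating Young diagrams, this also counts partitions of 20 into at most 18 parts.)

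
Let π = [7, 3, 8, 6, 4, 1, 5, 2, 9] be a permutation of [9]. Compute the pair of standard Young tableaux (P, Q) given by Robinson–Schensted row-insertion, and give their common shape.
P = [1, 2, 5, 9] / [3, 4] / [6, 8] / [7];  Q = [1, 3, 7, 9] / [2, 4] / [5, 8] / [6];  common shape = (4, 2, 2, 1)

Row-insert the values π_1, π_2, … into P one at a time, bumping the leftmost entry strictly greater than the inserted value down to the next row. The recording tableau Q records, in position (i, j), the step at which that cell was added to P.
  Insert 7 (step 1): P = [7];  Q = [1]
  Insert 3 (step 2): P = [3] / [7];  Q = [1] / [2]
  Insert 8 (step 3): P = [3, 8] / [7];  Q = [1, 3] / [2]
  Insert 6 (step 4): P = [3, 6] / [7, 8];  Q = [1, 3] / [2, 4]
  Insert 4 (step 5): P = [3, 4] / [6, 8] / [7];  Q = [1, 3] / [2, 4] / [5]
  Insert 1 (step 6): P = [1, 4] / [3, 8] / [6] / [7];  Q = [1, 3] / [2, 4] / [5] / [6]
  Insert 5 (step 7): P = [1, 4, 5] / [3, 8] / [6] / [7];  Q = [1, 3, 7] / [2, 4] / [5] / [6]
  Insert 2 (step 8): P = [1, 2, 5] / [3, 4] / [6, 8] / [7];  Q = [1, 3, 7] / [2, 4] / [5, 8] / [6]
  Insert 9 (step 9): P = [1, 2, 5, 9] / [3, 4] / [6, 8] / [7];  Q = [1, 3, 7, 9] / [2, 4] / [5, 8] / [6]
Final shape: (4, 2, 2, 1).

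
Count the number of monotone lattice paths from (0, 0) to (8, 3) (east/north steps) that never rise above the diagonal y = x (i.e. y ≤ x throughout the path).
Number of paths = 110

By the reflection principle (André's argument), the number of monotone paths to (8, 3) with n ≤ m that never go above y = x is C(11, 8) − C(11, 9) = 165 − 55 = 110.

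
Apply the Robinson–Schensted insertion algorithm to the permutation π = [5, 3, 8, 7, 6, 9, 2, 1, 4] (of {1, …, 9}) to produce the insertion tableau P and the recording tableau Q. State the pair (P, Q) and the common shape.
P = [1, 4, 9] / [2, 6] / [3, 7] / [5] / [8];  Q = [1, 3, 6] / [2, 4] / [5, 9] / [7] / [8];  common shape = (3, 2, 2, 1, 1)

Row-insert the values π_1, π_2, … into P one at a time, bumping the leftmost entry strictly greater than the inserted value down to the next row. The recording tableau Q records, in position (i, j), the step at which that cell was added to P.
  Insert 5 (step 1): P = [5];  Q = [1]
  Insert 3 (step 2): P = [3] / [5];  Q = [1] / [2]
  Insert 8 (step 3): P = [3, 8] / [5];  Q = [1, 3] / [2]
  Insert 7 (step 4): P = [3, 7] / [5, 8];  Q = [1, 3] / [2, 4]
  Insert 6 (step 5): P = [3, 6] / [5, 7] / [8];  Q = [1, 3] / [2, 4] / [5]
  Insert 9 (step 6): P = [3, 6, 9] / [5, 7] / [8];  Q = [1, 3, 6] / [2, 4] / [5]
  Insert 2 (step 7): P = [2, 6, 9] / [3, 7] / [5] / [8];  Q = [1, 3, 6] / [2, 4] / [5] / [7]
  Insert 1 (step 8): P = [1, 6, 9] / [2, 7] / [3] / [5] / [8];  Q = [1, 3, 6] / [2, 4] / [5] / [7] / [8]
  Insert 4 (step 9): P = [1, 4, 9] / [2, 6] / [3, 7] / [5] / [8];  Q = [1, 3, 6] / [2, 4] / [5, 9] / [7] / [8]
Final shape: (3, 2, 2, 1, 1).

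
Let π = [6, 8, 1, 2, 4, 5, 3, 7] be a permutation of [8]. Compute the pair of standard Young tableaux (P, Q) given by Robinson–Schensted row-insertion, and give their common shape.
P = [1, 2, 3, 5, 7] / [4, 8] / [6];  Q = [1, 2, 5, 6, 8] / [3, 4] / [7];  common shape = (5, 2, 1)

Row-insert the values π_1, π_2, … into P one at a time, bumping the leftmost entry strictly greater than the inserted value down to the next row. The recording tableau Q records, in position (i, j), the step at which that cell was added to P.
  Insert 6 (step 1): P = [6];  Q = [1]
  Insert 8 (step 2): P = [6, 8];  Q = [1, 2]
  Insert 1 (step 3): P = [1, 8] / [6];  Q = [1, 2] / [3]
  Insert 2 (step 4): P = [1, 2] / [6, 8];  Q = [1, 2] / [3, 4]
  Insert 4 (step 5): P = [1, 2, 4] / [6, 8];  Q = [1, 2, 5] / [3, 4]
  Insert 5 (step 6): P = [1, 2, 4, 5] / [6, 8];  Q = [1, 2, 5, 6] / [3, 4]
  Insert 3 (step 7): P = [1, 2, 3, 5] / [4, 8] / [6];  Q = [1, 2, 5, 6] / [3, 4] / [7]
  Insert 7 (step 8): P = [1, 2, 3, 5, 7] / [4, 8] / [6];  Q = [1, 2, 5, 6, 8] / [3, 4] / [7]
Final shape: (5, 2, 1).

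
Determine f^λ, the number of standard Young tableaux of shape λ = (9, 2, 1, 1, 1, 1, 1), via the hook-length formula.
# SYT of shape (9, 2, 1, 1, 1, 1, 1) = 36608

Hook-length formula: f^λ = n! / Π hook(c), product over all cells c of the Young diagram. For λ = (9, 2, 1, 1, 1, 1, 1), n = 16 boxes. Hook lengths by row (left-to-right, top-to-bottom): [15, 9, 7, 6, 5, 4, 3, 2, 1]; [7, 1]; [5]; [4]; [3]; [2]; [1]. Product of hooks = 571536000. So f^λ = 16! / 571536000 = 20922789888000 / 571536000 = 36608.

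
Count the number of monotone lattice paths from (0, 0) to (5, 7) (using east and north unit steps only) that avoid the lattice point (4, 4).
Number of paths = 512

Total paths from (0, 0) to (5, 7): C(12, 5) = 792. Paths through (4, 4): (paths (0, 0) → (4, 4)) × (paths (4, 4) → (5, 7)) = C(8, 4) · C(4, 1) = 70 · 4 = 280. Avoidance count = 792 − 280 = 512.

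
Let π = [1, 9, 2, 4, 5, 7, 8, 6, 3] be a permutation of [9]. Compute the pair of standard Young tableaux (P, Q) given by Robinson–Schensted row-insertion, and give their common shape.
P = [1, 2, 3, 5, 6, 8] / [4] / [7] / [9];  Q = [1, 2, 4, 5, 6, 7] / [3] / [8] / [9];  common shape = (6, 1, 1, 1)

Row-insert the values π_1, π_2, … into P one at a time, bumping the leftmost entry strictly greater than the inserted value down to the next row. The recording tableau Q records, in position (i, j), the step at which that cell was added to P.
  Insert 1 (step 1): P = [1];  Q = [1]
  Insert 9 (step 2): P = [1, 9];  Q = [1, 2]
  Insert 2 (step 3): P = [1, 2] / [9];  Q = [1, 2] / [3]
  Insert 4 (step 4): P = [1, 2, 4] / [9];  Q = [1, 2, 4] / [3]
  Insert 5 (step 5): P = [1, 2, 4, 5] / [9];  Q = [1, 2, 4, 5] / [3]
  Insert 7 (step 6): P = [1, 2, 4, 5, 7] / [9];  Q = [1, 2, 4, 5, 6] / [3]
  Insert 8 (step 7): P = [1, 2, 4, 5, 7, 8] / [9];  Q = [1, 2, 4, 5, 6, 7] / [3]
  Insert 6 (step 8): P = [1, 2, 4, 5, 6, 8] / [7] / [9];  Q = [1, 2, 4, 5, 6, 7] / [3] / [8]
  Insert 3 (step 9): P = [1, 2, 3, 5, 6, 8] / [4] / [7] / [9];  Q = [1, 2, 4, 5, 6, 7] / [3] / [8] / [9]
Final shape: (6, 1, 1, 1).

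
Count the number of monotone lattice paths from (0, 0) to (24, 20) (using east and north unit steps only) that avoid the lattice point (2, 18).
Number of paths = 1761039297630

Total paths from (0, 0) to (24, 20): C(44, 24) = 1761039350070. Paths through (2, 18): (paths (0, 0) → (2, 18)) × (paths (2, 18) → (24, 20)) = C(20, 2) · C(24, 22) = 190 · 276 = 52440. Avoidance count = 1761039350070 − 52440 = 1761039297630.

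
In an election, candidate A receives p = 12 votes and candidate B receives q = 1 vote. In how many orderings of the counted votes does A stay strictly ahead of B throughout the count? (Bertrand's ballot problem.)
Strict-lead orderings = 11

Total orderings of the 13 votes with 12 for A: C(13, 12) = 13. By the Bertrand ballot formula (Cycle Lemma / reflection principle), the number of orderings in which A is strictly ahead of B throughout is (p − q)/(p + q) · C(p + q, p) = (12 − 1)/(12 + 1) · 13 = 11.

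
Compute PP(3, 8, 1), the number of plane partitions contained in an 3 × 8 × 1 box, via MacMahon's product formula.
PP(3, 8, 1) = 165

Evaluate the triple product over i = 1..3, j = 1..8, k = 1..1. The factors are (2/1) · (3/2) · (4/3) · (5/4) · (6/5) · (7/6) · (8/7) · (9/8) · … (24 factors total). The numerators and denominators telescope so the product is an integer; carrying out the multiplication exactly gives PP(3, 8, 1) = 165.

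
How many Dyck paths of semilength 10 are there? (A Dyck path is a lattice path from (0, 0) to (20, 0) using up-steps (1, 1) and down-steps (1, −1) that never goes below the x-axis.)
C_10 = 16796

These Dyck paths are counted by the Catalan number C_n = (1/(n + 1)) · C(2n, n). For n = 10: C_10 = (1/11) · C(20, 10) = 184756/11 = 16796.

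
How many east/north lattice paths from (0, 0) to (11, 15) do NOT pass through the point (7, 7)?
Number of paths = 6027320

Total paths from (0, 0) to (11, 15): C(26, 11) = 7726160. Paths through (7, 7): (paths (0, 0) → (7, 7)) × (paths (7, 7) → (11, 15)) = C(14, 7) · C(12, 4) = 3432 · 495 = 1698840. Avoidance count = 7726160 − 1698840 = 6027320.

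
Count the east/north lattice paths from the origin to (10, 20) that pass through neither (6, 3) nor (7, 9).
Number of paths = 25592147

Inclusion–exclusion. Total paths: C(30, 10) = 30045015. Through P₁: C(9, 6)·C(21, 4) = 502740. Through P₂: C(16, 7)·C(14, 3) = 4164160. Since P₁ is strictly southwest of P₂, a monotone path through both must visit P₁ then P₂; paths through both = C(9, 6)·C(7, 1)·C(14, 3) = 214032. Avoid both = 30045015 − 502740 − 4164160 + 214032 = 25592147.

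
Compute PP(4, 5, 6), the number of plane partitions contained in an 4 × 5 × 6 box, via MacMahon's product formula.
PP(4, 5, 6) = 133613766

Evaluate the triple product over i = 1..4, j = 1..5, k = 1..6. The factors are (2/1) · (3/2) · (4/3) · (5/4) · (6/5) · (7/6) · (3/2) · (4/3) · … (120 factors total). The numerators and denominators telescope so the product is an integer; carrying out the multiplication exactly gives PP(4, 5, 6) = 133613766.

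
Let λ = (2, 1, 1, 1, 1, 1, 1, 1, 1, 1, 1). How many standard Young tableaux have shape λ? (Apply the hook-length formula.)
# SYT of shape (2, 1, 1, 1, 1, 1, 1, 1, 1, 1, 1) = 11

Hook-length formula: f^λ = n! / Π hook(c), product over all cells c of the Young diagram. For λ = (2, 1, 1, 1, 1, 1, 1, 1, 1, 1, 1), n = 12 boxes. Hook lengths by row (left-to-right, top-to-bottom): [12, 1]; [10]; [9]; [8]; [7]; [6]; [5]; [4]; [3]; [2]; [1]. Product of hooks = 43545600. So f^λ = 12! / 43545600 = 479001600 / 43545600 = 11.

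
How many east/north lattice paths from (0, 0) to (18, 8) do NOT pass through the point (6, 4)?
Number of paths = 1180075

Total paths from (0, 0) to (18, 8): C(26, 18) = 1562275. Paths through (6, 4): (paths (0, 0) → (6, 4)) × (paths (6, 4) → (18, 8)) = C(10, 6) · C(16, 12) = 210 · 1820 = 382200. Avoidance count = 1562275 − 382200 = 1180075.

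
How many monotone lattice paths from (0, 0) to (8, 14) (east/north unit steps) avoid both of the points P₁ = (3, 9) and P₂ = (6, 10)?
Number of paths = 157410

Inclusion–exclusion. Total paths: C(22, 8) = 319770. Through P₁: C(12, 3)·C(10, 5) = 55440. Through P₂: C(16, 6)·C(6, 2) = 120120. Since P₁ is strictly southwest of P₂, a monotone path through both must visit P₁ then P₂; paths through both = C(12, 3)·C(4, 3)·C(6, 2) = 13200. Avoid both = 319770 − 55440 − 120120 + 13200 = 157410.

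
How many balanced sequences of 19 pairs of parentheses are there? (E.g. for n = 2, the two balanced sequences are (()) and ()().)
C_19 = 1767263190

These balanced parentheses are counted by the Catalan number C_n = (1/(n + 1)) · C(2n, n). For n = 19: C_19 = (1/20) · C(38, 19) = 35345263800/20 = 1767263190.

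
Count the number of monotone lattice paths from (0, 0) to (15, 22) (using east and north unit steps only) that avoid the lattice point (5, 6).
Number of paths = 6910178190

Total paths from (0, 0) to (15, 22): C(37, 15) = 9364199760. Paths through (5, 6): (paths (0, 0) → (5, 6)) × (paths (5, 6) → (15, 22)) = C(11, 5) · C(26, 10) = 462 · 5311735 = 2454021570. Avoidance count = 9364199760 − 2454021570 = 6910178190.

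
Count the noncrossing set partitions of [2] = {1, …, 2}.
C_2 = 2

These noncrossing partitions are counted by the Catalan number C_n = (1/(n + 1)) · C(2n, n). For n = 2: C_2 = (1/3) · C(4, 2) = 6/3 = 2.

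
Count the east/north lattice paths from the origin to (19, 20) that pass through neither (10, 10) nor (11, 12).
Number of paths = 41588059942

Inclusion–exclusion. Total paths: C(39, 19) = 68923264410. Through P₁: C(20, 10)·C(19, 9) = 17067389768. Through P₂: C(23, 11)·C(16, 8) = 17401243860. Since P₁ is strictly southwest of P₂, a monotone path through both must visit P₁ then P₂; paths through both = C(20, 10)·C(3, 1)·C(16, 8) = 7133429160. Avoid both = 68923264410 − 17067389768 − 17401243860 + 7133429160 = 41588059942.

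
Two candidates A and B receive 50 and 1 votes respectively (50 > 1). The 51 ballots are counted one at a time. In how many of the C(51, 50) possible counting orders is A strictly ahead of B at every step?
Strict-lead orderings = 49

Total orderings of the 51 votes with 50 for A: C(51, 50) = 51. By the Bertrand ballot formula (Cycle Lemma / reflection principle), the number of orderings in which A is strictly ahead of B throughout is (p − q)/(p + q) · C(p + q, p) = (50 − 1)/(50 + 1) · 51 = 49.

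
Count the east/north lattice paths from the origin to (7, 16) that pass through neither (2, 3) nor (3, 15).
Number of paths = 156047

Inclusion–exclusion. Total paths: C(23, 7) = 245157. Through P₁: C(5, 2)·C(18, 5) = 85680. Through P₂: C(18, 3)·C(5, 4) = 4080. Since P₁ is strictly southwest of P₂, a monotone path through both must visit P₁ then P₂; paths through both = C(5, 2)·C(13, 1)·C(5, 4) = 650. Avoid both = 245157 − 85680 − 4080 + 650 = 156047.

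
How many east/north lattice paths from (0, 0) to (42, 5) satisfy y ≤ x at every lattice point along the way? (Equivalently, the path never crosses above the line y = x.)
Number of paths = 1355574

By the reflection principle (André's argument), the number of monotone paths to (42, 5) with n ≤ m that never go above y = x is C(47, 42) − C(47, 43) = 1533939 − 178365 = 1355574.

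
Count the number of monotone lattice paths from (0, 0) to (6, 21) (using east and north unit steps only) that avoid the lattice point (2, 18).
Number of paths = 289360

Total paths from (0, 0) to (6, 21): C(27, 6) = 296010. Paths through (2, 18): (paths (0, 0) → (2, 18)) × (paths (2, 18) → (6, 21)) = C(20, 2) · C(7, 4) = 190 · 35 = 6650. Avoidance count = 296010 − 6650 = 289360.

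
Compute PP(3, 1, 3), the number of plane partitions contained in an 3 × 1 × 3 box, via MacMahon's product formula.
PP(3, 1, 3) = 20

Evaluate the triple product over i = 1..3, j = 1..1, k = 1..3. The factors are (2/1) · (3/2) · (4/3) · (3/2) · (4/3) · (5/4) · (4/3) · (5/4) · … (9 factors total). The numerators and denominators telescope so the product is an integer; carrying out the multiplication exactly gives PP(3, 1, 3) = 20.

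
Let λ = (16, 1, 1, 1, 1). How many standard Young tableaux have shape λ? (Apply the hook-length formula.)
# SYT of shape (16, 1, 1, 1, 1) = 3876

Hook-length formula: f^λ = n! / Π hook(c), product over all cells c of the Young diagram. For λ = (16, 1, 1, 1, 1), n = 20 boxes. Hook lengths by row (left-to-right, top-to-bottom): [20, 15, 14, 13, 12, 11, 10, 9, 8, 7, 6, 5, 4, 3, 2, 1]; [4]; [3]; [2]; [1]. Product of hooks = 627683696640000. So f^λ = 20! / 627683696640000 = 2432902008176640000 / 627683696640000 = 3876.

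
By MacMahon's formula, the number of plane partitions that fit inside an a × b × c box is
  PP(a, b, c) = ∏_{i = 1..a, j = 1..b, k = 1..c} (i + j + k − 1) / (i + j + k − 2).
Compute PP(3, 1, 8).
PP(3, 1, 8) = 165

Evaluate the triple product over i = 1..3, j = 1..1, k = 1..8. The factors are (2/1) · (3/2) · (4/3) · (5/4) · (6/5) · (7/6) · (8/7) · (9/8) · … (24 factors total). The numerators and denominators telescope so the product is an integer; carrying out the multiplication exactly gives PP(3, 1, 8) = 165.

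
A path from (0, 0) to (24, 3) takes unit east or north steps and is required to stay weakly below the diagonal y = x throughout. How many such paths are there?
Number of paths = 2574

By the reflection principle (André's argument), the number of monotone paths to (24, 3) with n ≤ m that never go above y = x is C(27, 24) − C(27, 25) = 2925 − 351 = 2574.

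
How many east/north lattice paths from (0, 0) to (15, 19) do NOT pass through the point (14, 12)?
Number of paths = 1778705920

Total paths from (0, 0) to (15, 19): C(34, 15) = 1855967520. Paths through (14, 12): (paths (0, 0) → (14, 12)) × (paths (14, 12) → (15, 19)) = C(26, 14) · C(8, 1) = 9657700 · 8 = 77261600. Avoidance count = 1855967520 − 77261600 = 1778705920.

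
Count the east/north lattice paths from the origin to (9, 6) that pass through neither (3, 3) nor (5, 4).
Number of paths = 2335

Inclusion–exclusion. Total paths: C(15, 9) = 5005. Through P₁: C(6, 3)·C(9, 6) = 1680. Through P₂: C(9, 5)·C(6, 4) = 1890. Since P₁ is strictly southwest of P₂, a monotone path through both must visit P₁ then P₂; paths through both = C(6, 3)·C(3, 2)·C(6, 4) = 900. Avoid both = 5005 − 1680 − 1890 + 900 = 2335.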